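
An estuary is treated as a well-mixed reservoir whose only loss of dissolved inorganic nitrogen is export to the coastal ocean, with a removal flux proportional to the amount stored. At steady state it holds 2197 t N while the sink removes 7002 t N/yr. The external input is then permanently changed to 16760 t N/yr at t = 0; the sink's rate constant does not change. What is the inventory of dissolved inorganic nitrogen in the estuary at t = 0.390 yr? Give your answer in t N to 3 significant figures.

4380 t N

The sink rate constant is k = F₀/M₀ = 7002/2197 = 3.187 yr⁻¹.
Solving dM/dt = F₁ − kM with M(0) = M₀ gives M(t) = F₁/k + (M₀ − F₁/k)·e^(−kt).
F₁/k = 16760/3.187 = 5258.7 t N; kt = 3.187 × 0.390 = 1.243, e^(−kt) = 0.2885.
M(0.390) = 5258.7 + (2197 − 5258.7) × 0.2885 = 5258.7 − 883.4 = 4375.3 t N.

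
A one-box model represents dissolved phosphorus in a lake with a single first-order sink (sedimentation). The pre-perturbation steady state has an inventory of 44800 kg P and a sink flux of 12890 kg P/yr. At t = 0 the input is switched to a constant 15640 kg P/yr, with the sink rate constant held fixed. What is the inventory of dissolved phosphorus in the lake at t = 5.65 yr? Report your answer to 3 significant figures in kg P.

52500 kg P

Residence time τ = M₀/F₀ = 3.476 yr. The eventual steady state is M_∞ = M₀·(F₁/F₀) = 44800 × 15640/12890 = 54358 kg P.
The anomaly ΔM(t) = M(t) − M_∞ decays as ΔM₀·e^(−t/τ) with ΔM₀ = 44800 − 54358 = −9558 kg P.
At t = 5.65 yr, e^(−t/τ) = e^(−1.626) = 0.1968, so ΔM = −1881 kg P and M = 54358 − 1881 = 52477 kg P.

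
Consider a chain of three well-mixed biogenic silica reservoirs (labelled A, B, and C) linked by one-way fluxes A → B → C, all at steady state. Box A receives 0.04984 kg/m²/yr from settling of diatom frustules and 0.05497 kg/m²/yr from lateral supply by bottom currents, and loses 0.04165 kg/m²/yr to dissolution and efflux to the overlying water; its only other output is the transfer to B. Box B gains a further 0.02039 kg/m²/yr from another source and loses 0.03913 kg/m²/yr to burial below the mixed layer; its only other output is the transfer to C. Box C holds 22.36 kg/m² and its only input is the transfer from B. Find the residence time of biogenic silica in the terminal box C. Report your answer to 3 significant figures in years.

503 yr

Box A: F(A→B) = (0.04984 + 0.05497) − 0.04165 = 0.063160 kg/m²/yr.
Box B: F(B→C) = (0.063160 + 0.02039) − 0.03913 = 0.044420 kg/m²/yr.
Box C throughput = its input = 0.044420 kg/m²/yr; τ = 22.36 / 0.044420 = 503.4 yr.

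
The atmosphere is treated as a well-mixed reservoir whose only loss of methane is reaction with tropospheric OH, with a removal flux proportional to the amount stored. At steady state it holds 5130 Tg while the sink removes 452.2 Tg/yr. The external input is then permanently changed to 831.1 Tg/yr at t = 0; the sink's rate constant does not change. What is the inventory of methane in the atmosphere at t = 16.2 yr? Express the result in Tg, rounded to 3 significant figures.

The sink rate constant is k = F₀/M₀ = 452.2/5130 = 0.08815 yr⁻¹.
Solving dM/dt = F₁ − kM with M(0) = M₀ gives M(t) = F₁/k + (M₀ − F₁/k)·e^(−kt).
F₁/k = 831.1/0.08815 = 9428.4 Tg; kt = 0.08815 × 16.2 = 1.428, e^(−kt) = 0.2398.
M(16.2) = 9428.4 + (5130 − 9428.4) × 0.2398 = 9428.4 − 1031 = 8397.7 Tg.

8400 Tg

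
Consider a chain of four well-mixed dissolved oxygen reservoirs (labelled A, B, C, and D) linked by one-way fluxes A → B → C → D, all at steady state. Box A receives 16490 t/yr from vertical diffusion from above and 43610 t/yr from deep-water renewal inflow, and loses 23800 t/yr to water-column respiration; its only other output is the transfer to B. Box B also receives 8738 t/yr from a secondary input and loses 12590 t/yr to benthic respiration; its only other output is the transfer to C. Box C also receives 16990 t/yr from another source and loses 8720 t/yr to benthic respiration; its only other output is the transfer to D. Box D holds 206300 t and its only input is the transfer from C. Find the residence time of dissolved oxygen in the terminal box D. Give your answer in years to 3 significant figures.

5.07 yr

Box A: F(A→B) = (16490 + 43610) − 23800 = 36300 t/yr.
Box B: F(B→C) = (36300 + 8738) − 12590 = 32448 t/yr.
Box C: F(C→D) = (32448 + 16990) − 8720 = 40718 t/yr.
Box D throughput = its input = 40718 t/yr; τ = 206300 / 40718 = 5.067 yr.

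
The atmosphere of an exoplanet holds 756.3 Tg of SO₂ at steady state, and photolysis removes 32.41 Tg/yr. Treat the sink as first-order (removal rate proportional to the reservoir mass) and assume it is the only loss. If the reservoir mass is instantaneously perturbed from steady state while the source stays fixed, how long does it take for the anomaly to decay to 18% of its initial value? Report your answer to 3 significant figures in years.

For a linear reservoir the anomaly decays as exp(−t/τ) with τ = M/F = 756.3/32.41 = 23.34 yr.
exp(−t/τ) = 0.18 ⇒ t = −τ ln(0.18) = 23.34 × 1.715 = 40.02 yr.

40.0 yr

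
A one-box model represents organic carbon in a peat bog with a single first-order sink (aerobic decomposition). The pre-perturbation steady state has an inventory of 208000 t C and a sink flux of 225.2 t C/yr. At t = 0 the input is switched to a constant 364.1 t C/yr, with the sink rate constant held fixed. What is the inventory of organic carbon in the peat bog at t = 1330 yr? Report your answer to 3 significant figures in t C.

306000 t C

The sink rate constant is k = F₀/M₀ = 225.2/208000 = 0.001083 yr⁻¹.
Solving dM/dt = F₁ − kM with M(0) = M₀ gives M(t) = F₁/k + (M₀ − F₁/k)·e^(−kt).
F₁/k = 364.1/0.001083 = 336290 t C; kt = 0.001083 × 1330 = 1.440, e^(−kt) = 0.2369.
M(1330) = 336290 + (208000 − 336290) × 0.2369 = 336290 − 30400 = 305890 t C.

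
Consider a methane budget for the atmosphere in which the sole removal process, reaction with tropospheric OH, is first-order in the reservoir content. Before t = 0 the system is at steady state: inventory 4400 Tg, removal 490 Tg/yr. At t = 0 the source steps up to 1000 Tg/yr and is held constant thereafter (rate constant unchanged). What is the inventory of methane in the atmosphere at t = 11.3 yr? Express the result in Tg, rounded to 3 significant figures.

τ = M₀/F₀ = 4400/490 = 8.980 yr; rate constant k = 1/τ.
New steady state M_∞ = F₁/k = F₁·τ = 1000 × 8.980 = 8979.6 Tg.
M(t) = M_∞ + (M₀ − M_∞)·e^(−t/τ); t/τ = 11.3/8.980 = 1.258, so e^(−t/τ) = 0.2841.
M(t) = 8979.6 − 4580 × 0.2841 = 7678.5 Tg.

7680 Tg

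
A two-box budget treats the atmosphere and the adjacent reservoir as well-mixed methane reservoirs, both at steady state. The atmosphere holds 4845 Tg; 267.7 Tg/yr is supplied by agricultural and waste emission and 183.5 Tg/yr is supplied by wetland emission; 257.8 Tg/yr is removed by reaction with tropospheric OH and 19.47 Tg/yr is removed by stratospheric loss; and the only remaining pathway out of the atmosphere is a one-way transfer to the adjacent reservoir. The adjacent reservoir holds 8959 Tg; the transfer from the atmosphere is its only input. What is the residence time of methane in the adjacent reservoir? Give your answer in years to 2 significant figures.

52 yr

Balance the atmosphere: ΣF_in = 267.7 + 183.5 = 451.20 Tg/yr.
Transfer to the adjacent reservoir = ΣF_in − (257.8 + 19.47) = 173.93 Tg/yr.
At steady state the output of the adjacent reservoir equals its input, 173.93 Tg/yr.
τ = M / F = 8959 / 173.93 = 51.51 yr.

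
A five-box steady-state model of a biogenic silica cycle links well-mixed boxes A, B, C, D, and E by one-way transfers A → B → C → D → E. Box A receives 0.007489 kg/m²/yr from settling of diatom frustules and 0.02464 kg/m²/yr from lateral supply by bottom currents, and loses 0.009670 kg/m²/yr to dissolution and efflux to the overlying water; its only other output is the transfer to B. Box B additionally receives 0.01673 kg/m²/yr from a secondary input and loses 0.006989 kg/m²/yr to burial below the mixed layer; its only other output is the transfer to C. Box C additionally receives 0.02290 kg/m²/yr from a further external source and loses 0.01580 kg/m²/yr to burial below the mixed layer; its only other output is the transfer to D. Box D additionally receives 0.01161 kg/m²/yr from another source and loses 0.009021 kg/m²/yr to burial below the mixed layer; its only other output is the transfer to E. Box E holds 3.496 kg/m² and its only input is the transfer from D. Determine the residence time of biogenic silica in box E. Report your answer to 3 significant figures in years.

83.5 yr

Box A: F(A→B) = (0.007489 + 0.02464) − 0.009670 = 0.022459 kg/m²/yr.
Box B: F(B→C) = (0.022459 + 0.01673) − 0.006989 = 0.032200 kg/m²/yr.
Box C: F(C→D) = (0.032200 + 0.02290) − 0.01580 = 0.039300 kg/m²/yr.
Box D: F(D→E) = (0.039300 + 0.01161) − 0.009021 = 0.041889 kg/m²/yr.
Box E throughput = its input = 0.041889 kg/m²/yr; τ = 3.496 / 0.041889 = 83.46 yr.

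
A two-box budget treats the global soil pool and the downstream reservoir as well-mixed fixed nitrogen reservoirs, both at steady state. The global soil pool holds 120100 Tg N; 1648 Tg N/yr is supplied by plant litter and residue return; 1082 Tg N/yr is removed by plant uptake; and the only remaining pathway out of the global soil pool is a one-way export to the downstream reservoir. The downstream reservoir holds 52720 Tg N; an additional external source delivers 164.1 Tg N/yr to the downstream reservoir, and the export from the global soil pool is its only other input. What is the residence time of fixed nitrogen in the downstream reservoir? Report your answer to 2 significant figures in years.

Balance the global soil pool: ΣF_in = 1648.0 Tg N/yr.
Export to the downstream reservoir = ΣF_in − (1082) = 566.00 Tg N/yr.
Total input to the downstream reservoir = 566.00 + 164.1 = 730.10 Tg N/yr; at steady state this equals its total output.
τ = M / F = 52720 / 730.10 = 72.21 yr.

72 yr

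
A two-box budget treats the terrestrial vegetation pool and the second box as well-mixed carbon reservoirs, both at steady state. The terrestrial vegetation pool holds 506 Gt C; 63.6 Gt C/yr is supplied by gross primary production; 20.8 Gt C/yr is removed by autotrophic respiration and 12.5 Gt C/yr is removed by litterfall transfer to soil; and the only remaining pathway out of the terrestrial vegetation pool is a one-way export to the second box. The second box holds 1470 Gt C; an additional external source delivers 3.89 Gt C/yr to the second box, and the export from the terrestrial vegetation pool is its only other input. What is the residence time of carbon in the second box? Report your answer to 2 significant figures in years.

43 yr

Balance the terrestrial vegetation pool: ΣF_in = 63.600 Gt C/yr.
Export to the second box = ΣF_in − (20.8 + 12.5) = 30.300 Gt C/yr.
Total input to the second box = 30.300 + 3.89 = 34.190 Gt C/yr; at steady state this equals its total output.
τ = M / F = 1470 / 34.190 = 43.00 yr.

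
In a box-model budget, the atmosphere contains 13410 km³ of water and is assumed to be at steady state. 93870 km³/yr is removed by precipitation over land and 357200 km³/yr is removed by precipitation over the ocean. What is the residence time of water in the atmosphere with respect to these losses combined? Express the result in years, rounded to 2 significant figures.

0.030 yr

Total removal = 93870 + 357200 = 451070 km³/yr.
τ = M / ΣF_out = 13410 / 451070 = 0.02973 yr.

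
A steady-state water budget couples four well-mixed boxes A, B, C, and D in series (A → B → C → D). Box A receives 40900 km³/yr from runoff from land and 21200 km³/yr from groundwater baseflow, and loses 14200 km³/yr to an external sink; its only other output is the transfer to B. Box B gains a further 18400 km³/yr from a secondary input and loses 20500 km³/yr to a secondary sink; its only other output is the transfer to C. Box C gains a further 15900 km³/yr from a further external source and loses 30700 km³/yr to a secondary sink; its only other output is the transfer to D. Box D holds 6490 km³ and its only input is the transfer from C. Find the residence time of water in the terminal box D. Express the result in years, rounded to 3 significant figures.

Box A: F(A→B) = (40900 + 21200) − 14200 = 47900 km³/yr.
Box B: F(B→C) = (47900 + 18400) − 20500 = 45800 km³/yr.
Box C: F(C→D) = (45800 + 15900) − 30700 = 31000 km³/yr.
Box D throughput = its input = 31000 km³/yr; τ = 6490 / 31000 = 0.2094 yr.

0.209 yr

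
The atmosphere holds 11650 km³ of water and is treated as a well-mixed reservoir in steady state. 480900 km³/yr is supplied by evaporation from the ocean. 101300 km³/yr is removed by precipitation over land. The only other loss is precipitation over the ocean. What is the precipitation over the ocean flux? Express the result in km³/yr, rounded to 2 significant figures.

380000 km³/yr

At steady state ΣF_in = ΣF_out.
ΣF_in = 480900 km³/yr.
Precipitation over the ocean flux = ΣF_in − (101300) = 480900 − 101300 = 379600 km³/yr.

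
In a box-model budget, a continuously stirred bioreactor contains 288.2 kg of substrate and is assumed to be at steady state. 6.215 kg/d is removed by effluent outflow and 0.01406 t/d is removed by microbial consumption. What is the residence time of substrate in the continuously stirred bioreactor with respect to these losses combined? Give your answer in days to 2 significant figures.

Convert the microbial consumption flux: 0.01406 t/d = 14.06 kg/d.
Total removal = 6.215 + 14.06 = 20.275 kg/d.
τ = M / ΣF_out = 288.2 / 20.275 = 14.21 d.

14 d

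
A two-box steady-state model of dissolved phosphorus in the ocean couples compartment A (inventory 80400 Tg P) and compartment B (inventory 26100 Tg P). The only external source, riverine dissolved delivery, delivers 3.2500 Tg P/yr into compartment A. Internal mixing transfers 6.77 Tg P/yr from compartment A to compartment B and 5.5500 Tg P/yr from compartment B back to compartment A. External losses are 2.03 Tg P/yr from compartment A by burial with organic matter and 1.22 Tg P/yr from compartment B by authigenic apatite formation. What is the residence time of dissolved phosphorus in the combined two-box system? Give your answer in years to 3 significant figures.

Residence time in the combined system uses the total inventory and the total *external* removal — internal exchanges between the two boxes cancel.
M_total = 80400 + 26100 = 106500 Tg P.
ΣF_external_out = 2.03 + 1.22 = 3.2500 Tg P/yr.
τ = M_total / ΣF_ext = 106500 / 3.2500 = 32770 yr.

32800 yr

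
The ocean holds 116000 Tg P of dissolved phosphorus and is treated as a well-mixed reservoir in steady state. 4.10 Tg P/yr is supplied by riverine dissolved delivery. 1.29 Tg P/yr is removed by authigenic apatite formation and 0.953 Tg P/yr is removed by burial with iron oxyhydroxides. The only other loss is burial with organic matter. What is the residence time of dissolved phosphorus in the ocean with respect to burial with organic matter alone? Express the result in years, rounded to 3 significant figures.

62500 yr

At steady state ΣF_in = ΣF_out.
ΣF_in = 4.1000 Tg P/yr.
Burial with organic matter flux = ΣF_in − (1.29 + 0.953) = 4.1000 − 2.243 = 1.857 Tg P/yr.
τ = M / F = 116000 / 1.857 = 62470 yr.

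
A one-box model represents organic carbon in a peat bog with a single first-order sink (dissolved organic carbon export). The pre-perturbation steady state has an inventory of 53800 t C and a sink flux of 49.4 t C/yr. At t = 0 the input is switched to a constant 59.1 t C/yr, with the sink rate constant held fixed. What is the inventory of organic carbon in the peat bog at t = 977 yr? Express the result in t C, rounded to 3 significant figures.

60100 t C

The sink rate constant is k = F₀/M₀ = 49.4/53800 = 0.0009182 yr⁻¹.
Solving dM/dt = F₁ − kM with M(0) = M₀ gives M(t) = F₁/k + (M₀ − F₁/k)·e^(−kt).
F₁/k = 59.1/0.0009182 = 64364 t C; kt = 0.0009182 × 977 = 0.8971, e^(−kt) = 0.4078.
M(977) = 64364 + (53800 − 64364) × 0.4078 = 64364 − 4307 = 60056 t C.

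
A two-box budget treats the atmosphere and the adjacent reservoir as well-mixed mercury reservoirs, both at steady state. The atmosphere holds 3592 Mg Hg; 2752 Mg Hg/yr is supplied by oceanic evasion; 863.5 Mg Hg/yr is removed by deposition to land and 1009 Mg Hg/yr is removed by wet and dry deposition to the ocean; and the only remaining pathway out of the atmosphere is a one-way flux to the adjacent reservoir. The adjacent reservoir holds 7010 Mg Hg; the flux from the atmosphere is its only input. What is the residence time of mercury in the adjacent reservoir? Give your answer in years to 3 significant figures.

7.97 yr

Balance the atmosphere: ΣF_in = 2752.0 Mg Hg/yr.
Flux to the adjacent reservoir = ΣF_in − (863.5 + 1009) = 879.50 Mg Hg/yr.
At steady state the output of the adjacent reservoir equals its input, 879.50 Mg Hg/yr.
τ = M / F = 7010 / 879.50 = 7.970 yr.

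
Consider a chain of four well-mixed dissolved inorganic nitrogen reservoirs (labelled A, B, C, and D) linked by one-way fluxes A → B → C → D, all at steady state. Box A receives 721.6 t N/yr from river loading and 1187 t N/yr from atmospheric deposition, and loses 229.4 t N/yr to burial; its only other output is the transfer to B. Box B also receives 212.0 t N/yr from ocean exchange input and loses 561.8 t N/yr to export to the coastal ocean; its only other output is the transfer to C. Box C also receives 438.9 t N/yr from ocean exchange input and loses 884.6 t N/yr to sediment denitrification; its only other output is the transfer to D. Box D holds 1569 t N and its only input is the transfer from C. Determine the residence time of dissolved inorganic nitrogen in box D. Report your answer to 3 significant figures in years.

Box A: F(A→B) = (721.6 + 1187) − 229.4 = 1679.2 t N/yr.
Box B: F(B→C) = (1679.2 + 212.0) − 561.8 = 1329.4 t N/yr.
Box C: F(C→D) = (1329.4 + 438.9) − 884.6 = 883.70 t N/yr.
Box D throughput = its input = 883.70 t N/yr; τ = 1569 / 883.70 = 1.775 yr.

1.78 yr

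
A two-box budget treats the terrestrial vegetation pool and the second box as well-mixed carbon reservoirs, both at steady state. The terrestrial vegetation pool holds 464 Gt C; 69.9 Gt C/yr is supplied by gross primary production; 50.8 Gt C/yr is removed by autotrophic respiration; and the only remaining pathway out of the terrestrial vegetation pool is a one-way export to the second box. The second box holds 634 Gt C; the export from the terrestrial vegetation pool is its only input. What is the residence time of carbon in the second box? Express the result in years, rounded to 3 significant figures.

Balance the terrestrial vegetation pool: ΣF_in = 69.900 Gt C/yr.
Export to the second box = ΣF_in − (50.8) = 19.100 Gt C/yr.
At steady state the output of the second box equals its input, 19.100 Gt C/yr.
τ = M / F = 634 / 19.100 = 33.19 yr.

33.2 yr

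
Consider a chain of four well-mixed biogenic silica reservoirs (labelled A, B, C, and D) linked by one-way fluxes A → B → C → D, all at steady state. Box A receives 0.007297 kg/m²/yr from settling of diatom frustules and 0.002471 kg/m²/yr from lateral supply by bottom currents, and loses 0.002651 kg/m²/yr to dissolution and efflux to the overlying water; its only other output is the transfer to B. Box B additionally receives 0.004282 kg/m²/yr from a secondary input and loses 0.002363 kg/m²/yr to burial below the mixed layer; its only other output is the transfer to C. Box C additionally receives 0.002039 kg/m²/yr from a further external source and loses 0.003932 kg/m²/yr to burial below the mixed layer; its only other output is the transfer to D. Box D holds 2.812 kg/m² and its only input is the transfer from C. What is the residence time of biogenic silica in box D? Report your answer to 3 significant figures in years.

394 yr

Box A: F(A→B) = (0.007297 + 0.002471) − 0.002651 = 0.0071170 kg/m²/yr.
Box B: F(B→C) = (0.0071170 + 0.004282) − 0.002363 = 0.0090360 kg/m²/yr.
Box C: F(C→D) = (0.0090360 + 0.002039) − 0.003932 = 0.0071430 kg/m²/yr.
Box D throughput = its input = 0.0071430 kg/m²/yr; τ = 2.812 / 0.0071430 = 393.7 yr.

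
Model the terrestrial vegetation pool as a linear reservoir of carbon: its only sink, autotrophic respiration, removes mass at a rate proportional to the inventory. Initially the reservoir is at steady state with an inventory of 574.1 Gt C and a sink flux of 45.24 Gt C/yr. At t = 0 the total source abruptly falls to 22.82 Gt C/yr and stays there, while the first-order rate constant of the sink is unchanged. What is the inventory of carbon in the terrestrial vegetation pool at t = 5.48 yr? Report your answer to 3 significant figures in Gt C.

The sink rate constant is k = F₀/M₀ = 45.24/574.1 = 0.07880 yr⁻¹.
Solving dM/dt = F₁ − kM with M(0) = M₀ gives M(t) = F₁/k + (M₀ − F₁/k)·e^(−kt).
F₁/k = 22.82/0.07880 = 289.59 Gt C; kt = 0.07880 × 5.48 = 0.4318, e^(−kt) = 0.6493.
M(5.48) = 289.59 + (574.1 − 289.59) × 0.6493 = 289.59 + 184.7 = 474.33 Gt C.

474 Gt C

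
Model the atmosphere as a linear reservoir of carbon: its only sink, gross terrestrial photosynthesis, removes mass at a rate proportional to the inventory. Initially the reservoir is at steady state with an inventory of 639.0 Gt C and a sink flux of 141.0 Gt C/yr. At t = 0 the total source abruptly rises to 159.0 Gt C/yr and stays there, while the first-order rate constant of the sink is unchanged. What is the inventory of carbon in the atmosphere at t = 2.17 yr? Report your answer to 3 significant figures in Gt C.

670 Gt C

Residence time τ = M₀/F₀ = 4.532 yr. The eventual steady state is M_∞ = M₀·(F₁/F₀) = 639.0 × 159.0/141.0 = 720.57 Gt C.
The anomaly ΔM(t) = M(t) − M_∞ decays as ΔM₀·e^(−t/τ) with ΔM₀ = 639.0 − 720.57 = −81.57 Gt C.
At t = 2.17 yr, e^(−t/τ) = e^(−0.4788) = 0.6195, so ΔM = −50.54 Gt C and M = 720.57 − 50.54 = 670.04 Gt C.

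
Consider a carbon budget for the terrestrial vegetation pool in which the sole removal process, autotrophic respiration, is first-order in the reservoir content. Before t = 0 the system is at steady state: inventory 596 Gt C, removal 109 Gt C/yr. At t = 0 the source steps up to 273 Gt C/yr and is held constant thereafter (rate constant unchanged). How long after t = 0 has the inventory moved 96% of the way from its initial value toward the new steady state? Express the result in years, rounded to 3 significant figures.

17.6 yr

τ = M₀/F₀ = 596/109 = 5.468 yr.
The remaining gap fraction is e^(−t/τ); 96% covered ⇒ e^(−t/τ) = 0.0400.
t = −τ ln(0.0400) = 5.468 × 3.219 = 17.60 yr.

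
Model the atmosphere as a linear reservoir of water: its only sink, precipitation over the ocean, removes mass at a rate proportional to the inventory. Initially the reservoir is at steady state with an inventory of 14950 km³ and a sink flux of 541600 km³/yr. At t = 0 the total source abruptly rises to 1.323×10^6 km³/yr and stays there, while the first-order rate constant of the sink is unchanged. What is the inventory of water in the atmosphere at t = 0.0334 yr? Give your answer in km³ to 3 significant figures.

The sink rate constant is k = F₀/M₀ = 541600/14950 = 36.23 yr⁻¹.
Solving dM/dt = F₁ − kM with M(0) = M₀ gives M(t) = F₁/k + (M₀ − F₁/k)·e^(−kt).
F₁/k = 1.323×10^6/36.23 = 36519 km³; kt = 36.23 × 0.0334 = 1.210, e^(−kt) = 0.2982.
M(0.0334) = 36519 + (14950 − 36519) × 0.2982 = 36519 − 6432 = 30087 km³.

30100 km³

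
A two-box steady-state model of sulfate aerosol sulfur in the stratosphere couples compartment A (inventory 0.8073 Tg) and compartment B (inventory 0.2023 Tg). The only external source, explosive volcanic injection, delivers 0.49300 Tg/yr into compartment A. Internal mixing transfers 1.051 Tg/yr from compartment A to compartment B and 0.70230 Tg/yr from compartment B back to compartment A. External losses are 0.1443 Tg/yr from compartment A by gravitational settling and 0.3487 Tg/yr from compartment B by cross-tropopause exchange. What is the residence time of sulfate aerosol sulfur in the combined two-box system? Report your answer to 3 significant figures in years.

Residence time in the combined system uses the total inventory and the total *external* removal — internal exchanges between the two boxes cancel.
M_total = 0.8073 + 0.2023 = 1.0096 Tg.
ΣF_external_out = 0.1443 + 0.3487 = 0.49300 Tg/yr.
τ = M_total / ΣF_ext = 1.0096 / 0.49300 = 2.048 yr.

2.05 yr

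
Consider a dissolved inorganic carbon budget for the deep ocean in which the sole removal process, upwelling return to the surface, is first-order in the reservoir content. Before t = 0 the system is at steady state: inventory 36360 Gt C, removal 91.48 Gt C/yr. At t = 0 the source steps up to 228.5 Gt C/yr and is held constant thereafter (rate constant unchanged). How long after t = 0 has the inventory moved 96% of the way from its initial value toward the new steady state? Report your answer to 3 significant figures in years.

1280 yr

τ = M₀/F₀ = 36360/91.48 = 397.5 yr.
The remaining gap fraction is e^(−t/τ); 96% covered ⇒ e^(−t/τ) = 0.0400.
t = −τ ln(0.0400) = 397.5 × 3.219 = 1279 yr.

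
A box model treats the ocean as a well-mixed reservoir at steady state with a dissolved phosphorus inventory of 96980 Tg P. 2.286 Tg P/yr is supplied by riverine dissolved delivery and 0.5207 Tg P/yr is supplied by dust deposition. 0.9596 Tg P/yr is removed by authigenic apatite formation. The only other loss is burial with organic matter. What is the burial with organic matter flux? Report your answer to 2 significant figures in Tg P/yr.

At steady state ΣF_in = ΣF_out.
ΣF_in = 2.286 + 0.5207 = 2.8067 Tg P/yr.
Burial with organic matter flux = ΣF_in − (0.9596) = 2.8067 − 0.9596 = 1.847 Tg P/yr.

1.8 Tg P/yr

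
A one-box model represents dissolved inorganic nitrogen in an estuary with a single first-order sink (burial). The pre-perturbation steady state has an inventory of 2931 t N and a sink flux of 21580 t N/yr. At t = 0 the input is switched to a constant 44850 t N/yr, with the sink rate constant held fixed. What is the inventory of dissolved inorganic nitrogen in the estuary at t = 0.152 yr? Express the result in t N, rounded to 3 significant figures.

Residence time τ = M₀/F₀ = 0.1358 yr. The eventual steady state is M_∞ = M₀·(F₁/F₀) = 2931 × 44850/21580 = 6091.5 t N.
The anomaly ΔM(t) = M(t) − M_∞ decays as ΔM₀·e^(−t/τ) with ΔM₀ = 2931 − 6091.5 = −3161 t N.
At t = 0.152 yr, e^(−t/τ) = e^(−1.119) = 0.3266, so ΔM = −1032 t N and M = 6091.5 − 1032 = 5059.4 t N.

5060 t N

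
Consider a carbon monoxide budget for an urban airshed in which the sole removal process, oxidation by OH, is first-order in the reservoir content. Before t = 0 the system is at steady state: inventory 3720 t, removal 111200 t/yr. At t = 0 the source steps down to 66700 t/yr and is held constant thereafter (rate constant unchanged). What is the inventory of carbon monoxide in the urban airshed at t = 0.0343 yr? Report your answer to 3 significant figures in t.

Residence time τ = M₀/F₀ = 0.03345 yr. The eventual steady state is M_∞ = M₀·(F₁/F₀) = 3720 × 66700/111200 = 2231.3 t.
The anomaly ΔM(t) = M(t) − M_∞ decays as ΔM₀·e^(−t/τ) with ΔM₀ = 3720 − 2231.3 = 1489 t.
At t = 0.0343 yr, e^(−t/τ) = e^(−1.025) = 0.3587, so ΔM = 534.0 t and M = 2231.3 + 534.0 = 2765.3 t.

2770 t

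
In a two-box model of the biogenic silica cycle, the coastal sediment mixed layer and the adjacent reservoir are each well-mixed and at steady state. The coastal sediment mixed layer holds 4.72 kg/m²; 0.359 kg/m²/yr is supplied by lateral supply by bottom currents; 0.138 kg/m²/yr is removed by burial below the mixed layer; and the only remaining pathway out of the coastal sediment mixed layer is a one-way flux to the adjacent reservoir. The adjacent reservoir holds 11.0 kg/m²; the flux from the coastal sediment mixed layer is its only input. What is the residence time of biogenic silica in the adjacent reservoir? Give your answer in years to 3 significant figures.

49.8 yr

Balance the coastal sediment mixed layer: ΣF_in = 0.35900 kg/m²/yr.
Flux to the adjacent reservoir = ΣF_in − (0.138) = 0.22100 kg/m²/yr.
At steady state the output of the adjacent reservoir equals its input, 0.22100 kg/m²/yr.
τ = M / F = 11.0 / 0.22100 = 49.77 yr.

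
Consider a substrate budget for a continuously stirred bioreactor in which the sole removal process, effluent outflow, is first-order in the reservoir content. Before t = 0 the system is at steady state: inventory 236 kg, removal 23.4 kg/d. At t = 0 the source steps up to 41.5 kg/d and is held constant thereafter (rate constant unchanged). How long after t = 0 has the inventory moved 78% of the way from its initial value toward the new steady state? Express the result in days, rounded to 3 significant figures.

τ = M₀/F₀ = 236/23.4 = 10.09 d.
The remaining gap fraction is e^(−t/τ); 78% covered ⇒ e^(−t/τ) = 0.220.
t = −τ ln(0.220) = 10.09 × 1.514 = 15.27 d.

15.3 d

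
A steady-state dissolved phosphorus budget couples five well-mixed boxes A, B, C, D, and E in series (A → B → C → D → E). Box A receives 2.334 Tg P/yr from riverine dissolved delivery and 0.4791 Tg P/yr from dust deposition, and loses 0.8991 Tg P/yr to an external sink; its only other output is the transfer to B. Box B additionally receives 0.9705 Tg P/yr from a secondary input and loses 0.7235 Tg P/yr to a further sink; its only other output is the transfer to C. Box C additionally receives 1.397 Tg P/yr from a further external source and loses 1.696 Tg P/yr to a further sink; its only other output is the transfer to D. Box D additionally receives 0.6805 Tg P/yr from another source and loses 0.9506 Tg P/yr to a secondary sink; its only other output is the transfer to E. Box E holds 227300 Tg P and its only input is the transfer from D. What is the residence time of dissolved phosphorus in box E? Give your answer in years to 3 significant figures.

143000 yr

Box A: F(A→B) = (2.334 + 0.4791) − 0.8991 = 1.9140 Tg P/yr.
Box B: F(B→C) = (1.9140 + 0.9705) − 0.7235 = 2.1610 Tg P/yr.
Box C: F(C→D) = (2.1610 + 1.397) − 1.696 = 1.8620 Tg P/yr.
Box D: F(D→E) = (1.8620 + 0.6805) − 0.9506 = 1.5919 Tg P/yr.
Box E throughput = its input = 1.5919 Tg P/yr; τ = 227300 / 1.5919 = 142800 yr.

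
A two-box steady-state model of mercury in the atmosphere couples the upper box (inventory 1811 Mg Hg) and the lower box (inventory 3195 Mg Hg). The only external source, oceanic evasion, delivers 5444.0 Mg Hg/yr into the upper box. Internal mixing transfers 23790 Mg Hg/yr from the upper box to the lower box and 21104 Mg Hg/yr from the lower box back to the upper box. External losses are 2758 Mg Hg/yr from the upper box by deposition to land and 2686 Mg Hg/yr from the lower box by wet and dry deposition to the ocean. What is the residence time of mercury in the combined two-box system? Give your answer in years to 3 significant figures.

Residence time in the combined system uses the total inventory and the total *external* removal — internal exchanges between the two boxes cancel.
M_total = 1811 + 3195 = 5006.0 Mg Hg.
ΣF_external_out = 2758 + 2686 = 5444.0 Mg Hg/yr.
τ = M_total / ΣF_ext = 5006.0 / 5444.0 = 0.9195 yr.

0.920 yr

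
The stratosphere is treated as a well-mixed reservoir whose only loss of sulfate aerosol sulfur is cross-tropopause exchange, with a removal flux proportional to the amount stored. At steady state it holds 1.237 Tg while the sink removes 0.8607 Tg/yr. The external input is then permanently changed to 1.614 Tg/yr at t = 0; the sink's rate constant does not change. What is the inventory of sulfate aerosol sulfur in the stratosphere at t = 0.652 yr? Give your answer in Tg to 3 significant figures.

1.63 Tg

τ = M₀/F₀ = 1.237/0.8607 = 1.437 yr; rate constant k = 1/τ.
New steady state M_∞ = F₁/k = F₁·τ = 1.614 × 1.437 = 2.3196 Tg.
M(t) = M_∞ + (M₀ − M_∞)·e^(−t/τ); t/τ = 0.652/1.437 = 0.4537, so e^(−t/τ) = 0.6353.
M(t) = 2.3196 − 1.083 × 0.6353 = 1.6318 Tg.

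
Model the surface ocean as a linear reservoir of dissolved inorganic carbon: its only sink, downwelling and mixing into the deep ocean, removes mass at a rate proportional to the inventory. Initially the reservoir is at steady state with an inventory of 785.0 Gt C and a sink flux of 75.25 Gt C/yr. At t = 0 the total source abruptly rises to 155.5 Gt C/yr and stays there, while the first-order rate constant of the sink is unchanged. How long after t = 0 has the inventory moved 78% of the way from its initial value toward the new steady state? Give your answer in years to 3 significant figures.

τ = M₀/F₀ = 785.0/75.25 = 10.43 yr.
The remaining gap fraction is e^(−t/τ); 78% covered ⇒ e^(−t/τ) = 0.220.
t = −τ ln(0.220) = 10.43 × 1.514 = 15.80 yr.

15.8 yr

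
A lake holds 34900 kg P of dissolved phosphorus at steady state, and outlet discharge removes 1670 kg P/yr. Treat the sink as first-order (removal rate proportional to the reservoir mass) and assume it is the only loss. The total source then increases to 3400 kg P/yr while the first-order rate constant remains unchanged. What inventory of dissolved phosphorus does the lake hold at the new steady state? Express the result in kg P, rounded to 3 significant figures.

71100 kg P

Rate constant k = F/M = 1670 / 34900 = 0.04785 yr⁻¹.
At the new steady state, source = k·M_new ⇒ M_new = 3400 / 0.04785 = 71050 kg P.
(Equivalently M_new = M × F_new/F_old = 34900 × 3400/1670.)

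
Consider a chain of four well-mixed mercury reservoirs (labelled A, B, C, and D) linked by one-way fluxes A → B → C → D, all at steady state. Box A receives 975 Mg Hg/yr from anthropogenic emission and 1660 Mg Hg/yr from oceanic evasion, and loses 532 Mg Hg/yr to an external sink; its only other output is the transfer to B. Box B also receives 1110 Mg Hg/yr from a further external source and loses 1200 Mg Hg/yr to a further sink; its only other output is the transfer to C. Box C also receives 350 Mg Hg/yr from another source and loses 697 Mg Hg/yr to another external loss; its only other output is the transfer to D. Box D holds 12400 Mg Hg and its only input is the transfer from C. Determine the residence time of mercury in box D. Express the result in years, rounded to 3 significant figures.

7.44 yr

Box A: F(A→B) = (975 + 1660) − 532 = 2103.0 Mg Hg/yr.
Box B: F(B→C) = (2103.0 + 1110) − 1200 = 2013.0 Mg Hg/yr.
Box C: F(C→D) = (2013.0 + 350) − 697 = 1666.0 Mg Hg/yr.
Box D throughput = its input = 1666.0 Mg Hg/yr; τ = 12400 / 1666.0 = 7.443 yr.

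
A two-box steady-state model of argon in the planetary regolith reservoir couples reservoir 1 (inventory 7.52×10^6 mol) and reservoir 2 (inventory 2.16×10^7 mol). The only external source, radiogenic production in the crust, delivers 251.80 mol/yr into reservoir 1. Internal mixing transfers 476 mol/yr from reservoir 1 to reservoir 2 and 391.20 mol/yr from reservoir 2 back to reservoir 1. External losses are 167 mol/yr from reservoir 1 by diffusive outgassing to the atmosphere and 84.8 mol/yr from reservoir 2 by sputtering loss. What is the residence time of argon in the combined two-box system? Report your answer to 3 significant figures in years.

116000 yr

Residence time in the combined system uses the total inventory and the total *external* removal — internal exchanges between the two boxes cancel.
M_total = 7.52×10^6 + 2.16×10^7 = 2.9120×10^7 mol.
ΣF_external_out = 167 + 84.8 = 251.80 mol/yr.
τ = M_total / ΣF_ext = 2.9120×10^7 / 251.80 = 115600 yr.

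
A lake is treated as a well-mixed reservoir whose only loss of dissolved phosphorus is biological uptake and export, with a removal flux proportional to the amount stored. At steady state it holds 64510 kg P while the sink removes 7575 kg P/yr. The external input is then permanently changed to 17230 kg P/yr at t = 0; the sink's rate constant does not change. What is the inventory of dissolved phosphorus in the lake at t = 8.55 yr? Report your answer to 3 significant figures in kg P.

117000 kg P

τ = M₀/F₀ = 64510/7575 = 8.516 yr; rate constant k = 1/τ.
New steady state M_∞ = F₁/k = F₁·τ = 17230 × 8.516 = 146730 kg P.
M(t) = M_∞ + (M₀ − M_∞)·e^(−t/τ); t/τ = 8.55/8.516 = 1.004, so e^(−t/τ) = 0.3664.
M(t) = 146730 − 82220 × 0.3664 = 116610 kg P.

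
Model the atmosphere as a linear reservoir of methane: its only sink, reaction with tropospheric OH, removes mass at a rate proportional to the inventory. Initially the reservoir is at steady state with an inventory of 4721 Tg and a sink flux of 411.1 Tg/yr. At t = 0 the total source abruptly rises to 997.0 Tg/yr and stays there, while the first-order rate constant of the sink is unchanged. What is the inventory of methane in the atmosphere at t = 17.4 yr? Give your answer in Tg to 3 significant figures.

9970 Tg

τ = M₀/F₀ = 4721/411.1 = 11.48 yr; rate constant k = 1/τ.
New steady state M_∞ = F₁/k = F₁·τ = 997.0 × 11.48 = 11449 Tg.
M(t) = M_∞ + (M₀ − M_∞)·e^(−t/τ); t/τ = 17.4/11.48 = 1.515, so e^(−t/τ) = 0.2198.
M(t) = 11449 − 6728 × 0.2198 = 9970.7 Tg.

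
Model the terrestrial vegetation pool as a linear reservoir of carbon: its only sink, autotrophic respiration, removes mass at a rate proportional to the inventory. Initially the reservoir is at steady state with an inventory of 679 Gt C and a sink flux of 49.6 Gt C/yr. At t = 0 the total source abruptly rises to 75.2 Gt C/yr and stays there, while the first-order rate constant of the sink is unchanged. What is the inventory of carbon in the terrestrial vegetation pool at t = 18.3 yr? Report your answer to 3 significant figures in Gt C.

937 Gt C

τ = M₀/F₀ = 679/49.6 = 13.69 yr; rate constant k = 1/τ.
New steady state M_∞ = F₁/k = F₁·τ = 75.2 × 13.69 = 1029.5 Gt C.
M(t) = M_∞ + (M₀ − M_∞)·e^(−t/τ); t/τ = 18.3/13.69 = 1.337, so e^(−t/τ) = 0.2627.
M(t) = 1029.5 − 350.5 × 0.2627 = 937.39 Gt C.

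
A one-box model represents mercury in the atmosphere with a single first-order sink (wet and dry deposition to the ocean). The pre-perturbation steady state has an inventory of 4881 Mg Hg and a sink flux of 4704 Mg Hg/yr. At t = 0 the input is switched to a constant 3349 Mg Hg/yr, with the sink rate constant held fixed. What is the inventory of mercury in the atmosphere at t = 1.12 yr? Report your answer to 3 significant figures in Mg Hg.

3950 Mg Hg

The sink rate constant is k = F₀/M₀ = 4704/4881 = 0.9637 yr⁻¹.
Solving dM/dt = F₁ − kM with M(0) = M₀ gives M(t) = F₁/k + (M₀ − F₁/k)·e^(−kt).
F₁/k = 3349/0.9637 = 3475.0 Mg Hg; kt = 0.9637 × 1.12 = 1.079, e^(−kt) = 0.3398.
M(1.12) = 3475.0 + (4881 − 3475.0) × 0.3398 = 3475.0 + 477.8 = 3952.8 Mg Hg.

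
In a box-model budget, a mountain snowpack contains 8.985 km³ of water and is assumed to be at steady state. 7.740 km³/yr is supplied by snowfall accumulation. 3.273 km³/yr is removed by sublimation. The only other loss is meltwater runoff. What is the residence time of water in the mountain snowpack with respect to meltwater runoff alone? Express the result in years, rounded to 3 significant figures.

At steady state ΣF_in = ΣF_out.
ΣF_in = 7.7400 km³/yr.
Meltwater runoff flux = ΣF_in − (3.273) = 7.7400 − 3.273 = 4.467 km³/yr.
τ = M / F = 8.985 / 4.467 = 2.011 yr.

2.01 yr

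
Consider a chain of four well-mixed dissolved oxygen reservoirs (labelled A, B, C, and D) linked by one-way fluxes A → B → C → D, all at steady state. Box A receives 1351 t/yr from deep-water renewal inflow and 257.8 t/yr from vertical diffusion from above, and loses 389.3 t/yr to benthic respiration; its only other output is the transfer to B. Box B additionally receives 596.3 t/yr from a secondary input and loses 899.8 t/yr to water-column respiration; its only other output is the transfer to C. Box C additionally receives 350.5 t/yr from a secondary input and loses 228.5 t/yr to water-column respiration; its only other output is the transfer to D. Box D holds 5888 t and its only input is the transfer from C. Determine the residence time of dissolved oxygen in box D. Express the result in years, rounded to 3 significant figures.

Box A: F(A→B) = (1351 + 257.8) − 389.3 = 1219.5 t/yr.
Box B: F(B→C) = (1219.5 + 596.3) − 899.8 = 916.00 t/yr.
Box C: F(C→D) = (916.00 + 350.5) − 228.5 = 1038.0 t/yr.
Box D throughput = its input = 1038.0 t/yr; τ = 5888 / 1038.0 = 5.672 yr.

5.67 yr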